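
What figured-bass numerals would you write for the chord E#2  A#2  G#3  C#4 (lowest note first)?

The notes E#, A#, G#, C# stack in thirds as A#–C#–E#–G# — an A# minor seventh chord. The bass E# is the fifth, so this is second inversion: figured 4/3.

4/3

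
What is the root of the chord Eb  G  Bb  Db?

Eb

Eb, G, Bb, Db are the tones of an Eb dominant seventh chord (Eb–G–Bb–Db), making Eb the root.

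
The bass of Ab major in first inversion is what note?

C

The third of Ab major (Ab–C–Eb) is C; that is the bass in first inversion.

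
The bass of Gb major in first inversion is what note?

Bb

In first inversion the third is lowest. For Gb major (Gb–Bb–Db) that is Bb.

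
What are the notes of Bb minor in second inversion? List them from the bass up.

Spelling Bb minor: Bb–Db–F. In second inversion the fifth is bass, giving F, Bb, Db from the bottom.

F, Bb, Db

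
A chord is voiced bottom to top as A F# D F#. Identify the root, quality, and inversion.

D major, second inversion

The pitch classes A, F#, D arrange in thirds as D–F#–A: a D major triad.
With the fifth (A) in the bass, the chord is in second inversion (figured bass 6/4).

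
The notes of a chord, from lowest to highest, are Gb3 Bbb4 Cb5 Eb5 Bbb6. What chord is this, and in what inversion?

Cb dominant seventh, second inversion

The distinct note names are Gb, Bbb, Cb, Eb. Stacked in thirds they read Cb–Eb–Gb–Bbb, which is a dominant seventh chord on Cb.
Gb is the fifth of Cb dominant seventh; fifth in the bass means second inversion (figured bass 4/3).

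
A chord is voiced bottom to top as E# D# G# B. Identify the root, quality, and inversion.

E# half-diminished seventh, root position

Reducing to letter names: E#, D#, G#, B. These stack in thirds as E#–G#–B–D# — an E# half-diminished seventh chord.
E# is the root of E# half-diminished seventh; root in the bass means root position (figured bass 7).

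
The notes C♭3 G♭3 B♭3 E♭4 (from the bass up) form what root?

The distinct letter names are Cb, Gb, Bb, Eb. Arranged as a stack of thirds they read Cb–Eb–Gb–Bb, so Cb is the root (a Cb major seventh chord).

Cb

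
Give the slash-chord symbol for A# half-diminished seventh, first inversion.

First inversion of A# half-diminished seventh has the third (C#) in the bass. As a slash chord: A#ø7/C#.

A#ø7/C#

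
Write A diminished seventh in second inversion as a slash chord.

Second inversion of A diminished seventh has the fifth (Eb) in the bass. As a slash chord: Adim7/Eb.

Adim7/Eb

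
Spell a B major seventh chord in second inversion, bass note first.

F#, A#, B, D#

Spelling B major seventh: B–D#–F#–A#. In second inversion the fifth is bass, giving F#, A#, B, D# from the bottom.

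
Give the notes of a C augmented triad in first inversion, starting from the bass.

E, G#, C

C augmented is C–E–G#. First inversion puts the third (E) in the bass, with the remaining tones above: E, G#, C.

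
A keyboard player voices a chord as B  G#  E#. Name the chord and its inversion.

The pitch classes B, G#, E# arrange in thirds as E#–G#–B: an E# diminished triad.
The lowest note is B, the fifth of the chord, so this is second inversion (figured bass 6/4).

E# diminished, second inversion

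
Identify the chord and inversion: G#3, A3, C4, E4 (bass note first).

The pitch classes G#, A, C, E arrange in thirds as A–C–E–G#: an A minor-major seventh chord.
With the seventh (G#) in the bass, the chord is in third inversion (figured bass 4/2).

A minor-major seventh, third inversion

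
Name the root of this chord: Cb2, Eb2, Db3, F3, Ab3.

Cb, Eb, Db, F, Ab are the tones of a Db dominant ninth chord (Db–F–Ab–Cb–Eb), making Db the root.

Db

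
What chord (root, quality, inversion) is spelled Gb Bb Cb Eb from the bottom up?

Cb major seventh, second inversion

The pitch classes Gb, Bb, Cb, Eb arrange in thirds as Cb–Eb–Gb–Bb: a Cb major seventh chord.
Gb is the fifth of Cb major seventh; fifth in the bass means second inversion (figured bass 4/3).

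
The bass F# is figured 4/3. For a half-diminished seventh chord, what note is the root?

The figures 4/3 mean the fifth of the chord is in the bass. If F# is the fifth of a half-diminished seventh chord, the root is B# (chord tones B#–D#–F#–A#).

B#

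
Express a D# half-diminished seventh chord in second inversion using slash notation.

Second inversion of D# half-diminished seventh has the fifth (A) in the bass. As a slash chord: D#ø7/A.

D#ø7/A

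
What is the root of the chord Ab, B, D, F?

B

The distinct letter names are Ab, B, D, F. Arranged as a stack of thirds they read B–D–F–Ab, so B is the root (a B diminished seventh chord).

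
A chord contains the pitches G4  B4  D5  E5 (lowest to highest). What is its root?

E

The distinct letter names are G, B, D, E. Arranged as a stack of thirds they read E–G–B–D, so E is the root (an E minor seventh chord).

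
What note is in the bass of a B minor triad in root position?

B

B minor is B–D–F#. Root position places the root in the bass: B.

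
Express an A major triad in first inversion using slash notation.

Amaj/C#

First inversion of A major has the third (C#) in the bass. As a slash chord: Amaj/C#.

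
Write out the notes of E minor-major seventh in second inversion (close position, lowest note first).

The chord tones are E–G–B–D#. With the fifth (B) lowest for second inversion: B, D#, E, G.

B, D#, E, G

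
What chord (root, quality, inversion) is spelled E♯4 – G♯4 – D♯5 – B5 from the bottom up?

E# half-diminished seventh, root position

The pitch classes E#, G#, D#, B arrange in thirds as E#–G#–B–D#: an E# half-diminished seventh chord.
With the root (E#) in the bass, the chord is in root position (figured bass 7).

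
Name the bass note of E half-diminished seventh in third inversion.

E half-diminished seventh is E–G–Bb–D. Third inversion places the seventh in the bass: D.

D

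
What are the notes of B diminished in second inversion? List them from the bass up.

F, B, D

B diminished is B–D–F. Second inversion puts the fifth (F) in the bass, with the remaining tones above: F, B, D.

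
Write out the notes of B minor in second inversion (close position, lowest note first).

Spelling B minor: B–D–F#. In second inversion the fifth is bass, giving F#, B, D from the bottom.

F#, B, D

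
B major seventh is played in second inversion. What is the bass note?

F#

In second inversion the fifth is lowest. For B major seventh (B–D#–F#–A#) that is F#.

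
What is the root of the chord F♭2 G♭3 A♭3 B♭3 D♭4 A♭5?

The distinct letter names are Fb, Gb, Ab, Bb, Db. Arranged as a stack of thirds they read Gb–Bb–Db–Fb–Ab, so Gb is the root (a Gb dominant ninth chord).

Gb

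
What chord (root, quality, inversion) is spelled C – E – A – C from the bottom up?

A minor, first inversion

The pitch classes C, E, A arrange in thirds as A–C–E: an A minor triad.
With the third (C) in the bass, the chord is in first inversion (figured bass 6).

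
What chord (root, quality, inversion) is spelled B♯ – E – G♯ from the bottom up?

E augmented, second inversion

The pitch classes B#, E, G# arrange in thirds as E–G#–B#: an E augmented triad.
With the fifth (B#) in the bass, the chord is in second inversion (figured bass 6/4).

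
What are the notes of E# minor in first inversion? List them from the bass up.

G#, B#, E#

Spelling E# minor: E#–G#–B#. In first inversion the third is bass, giving G#, B#, E# from the bottom.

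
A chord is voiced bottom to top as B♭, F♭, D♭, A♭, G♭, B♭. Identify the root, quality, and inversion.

Gb dominant ninth, first inversion

Reducing to letter names: Bb, Fb, Db, Ab, Gb. These stack in thirds as Gb–Bb–Db–Fb–Ab — a Gb dominant ninth chord.
With the third (Bb) in the bass, the chord is in first inversion.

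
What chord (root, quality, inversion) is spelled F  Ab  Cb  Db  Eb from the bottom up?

The distinct note names are F, Ab, Cb, Db, Eb. Stacked in thirds they read Db–F–Ab–Cb–Eb, which is a dominant ninth chord on Db.
F is the third of Db dominant ninth; third in the bass means first inversion.

Db dominant ninth, first inversion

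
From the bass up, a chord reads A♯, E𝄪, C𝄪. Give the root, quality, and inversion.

Reducing to letter names: A#, E##, C##. These stack in thirds as A#–C##–E## — an A# augmented triad.
A# is the root of A# augmented; root in the bass means root position (figured bass 5/3).

A# augmented, root position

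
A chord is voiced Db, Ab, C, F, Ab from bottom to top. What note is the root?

Db

Db, Ab, C, F are the tones of a Db major seventh chord (Db–F–Ab–C), making Db the root.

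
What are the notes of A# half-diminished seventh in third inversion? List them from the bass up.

G#, A#, C#, E

A# half-diminished seventh is A#–C#–E–G#. Third inversion puts the seventh (G#) in the bass, with the remaining tones above: G#, A#, C#, E.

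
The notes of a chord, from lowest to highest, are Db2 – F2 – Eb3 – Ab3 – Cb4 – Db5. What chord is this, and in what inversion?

Db dominant ninth, root position

Reducing to letter names: Db, F, Eb, Ab, Cb. These stack in thirds as Db–F–Ab–Cb–Eb — a Db dominant ninth chord.
Db is the root of Db dominant ninth; root in the bass means root position.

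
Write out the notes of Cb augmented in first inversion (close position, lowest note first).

Spelling Cb augmented: Cb–Eb–G. In first inversion the third is bass, giving Eb, G, Cb from the bottom.

Eb, G, Cb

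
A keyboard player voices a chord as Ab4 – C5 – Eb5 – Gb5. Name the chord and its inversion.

Reducing to letter names: Ab, C, Eb, Gb. These stack in thirds as Ab–C–Eb–Gb — an Ab dominant seventh chord.
Ab is the root of Ab dominant seventh; root in the bass means root position (figured bass 7).

Ab dominant seventh, root position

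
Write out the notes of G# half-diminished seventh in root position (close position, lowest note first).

G#, B, D, F#

Spelling G# half-diminished seventh: G#–B–D–F#. In root position the root is bass, giving G#, B, D, F# from the bottom.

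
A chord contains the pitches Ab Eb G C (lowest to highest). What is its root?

The distinct letter names are Ab, Eb, G, C. Arranged as a stack of thirds they read Ab–C–Eb–G, so Ab is the root (an Ab major seventh chord).

Ab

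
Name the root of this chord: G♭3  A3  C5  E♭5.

A

Gb, A, C, Eb are the tones of an A diminished seventh chord (A–C–Eb–Gb), making A the root.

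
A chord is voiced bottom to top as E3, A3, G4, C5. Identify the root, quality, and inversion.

Reducing to letter names: E, A, G, C. These stack in thirds as A–C–E–G — an A minor seventh chord.
With the fifth (E) in the bass, the chord is in second inversion (figured bass 4/3).

A minor seventh, second inversion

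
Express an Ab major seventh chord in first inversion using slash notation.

First inversion of Ab major seventh has the third (C) in the bass. As a slash chord: Abmaj7/C.

Abmaj7/C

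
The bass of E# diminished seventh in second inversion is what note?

B

The fifth of E# diminished seventh (E#–G#–B–D) is B; that is the bass in second inversion.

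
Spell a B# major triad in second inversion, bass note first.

F##, B#, D##

B# major is B#–D##–F##. Second inversion puts the fifth (F##) in the bass, with the remaining tones above: F##, B#, D##.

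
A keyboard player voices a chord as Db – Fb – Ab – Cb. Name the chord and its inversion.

The pitch classes Db, Fb, Ab, Cb arrange in thirds as Db–Fb–Ab–Cb: a Db minor seventh chord.
The lowest note is Db, the root of the chord, so this is root position (figured bass 7).

Db minor seventh, root position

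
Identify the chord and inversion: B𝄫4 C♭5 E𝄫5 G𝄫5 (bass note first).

Cb half-diminished seventh, third inversion

The distinct note names are Bbb, Cb, Ebb, Gbb. Stacked in thirds they read Cb–Ebb–Gbb–Bbb, which is a half-diminished seventh chord on Cb.
Bbb is the seventh of Cb half-diminished seventh; seventh in the bass means third inversion (figured bass 4/2).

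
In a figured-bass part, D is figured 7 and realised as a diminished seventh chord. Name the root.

The figures 7 mean the root of the chord is in the bass. If D is the root of a diminished seventh chord, the root is D (chord tones D–F–Ab–Cb).

D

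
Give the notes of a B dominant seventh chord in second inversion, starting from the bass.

F#, A, B, D#

B dominant seventh is B–D#–F#–A. Second inversion puts the fifth (F#) in the bass, with the remaining tones above: F#, A, B, D#.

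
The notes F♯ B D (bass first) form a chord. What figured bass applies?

The notes F#, B, D stack in thirds as B–D–F# — a B minor triad. The bass F# is the fifth, so this is second inversion: figured 6/4.

6/4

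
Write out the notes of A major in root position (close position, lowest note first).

A, C#, E

Spelling A major: A–C#–E. In root position the root is bass, giving A, C#, E from the bottom.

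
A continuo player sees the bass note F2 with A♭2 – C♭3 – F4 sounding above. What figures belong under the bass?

5/3

The notes F, Ab, Cb stack in thirds as F–Ab–Cb — an F diminished triad. The bass F is the root, so this is root position: figured 5/3.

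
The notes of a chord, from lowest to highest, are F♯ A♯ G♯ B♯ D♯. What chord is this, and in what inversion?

The distinct note names are F#, A#, G#, B#, D#. Stacked in thirds they read G#–B#–D#–F#–A#, which is a dominant ninth chord on G#.
F# is the seventh of G# dominant ninth; seventh in the bass means third inversion.

G# dominant ninth, third inversion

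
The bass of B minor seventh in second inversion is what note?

B minor seventh is B–D–F#–A. Second inversion places the fifth in the bass: F#.

F#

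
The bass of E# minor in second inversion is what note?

B#

E# minor is E#–G#–B#. Second inversion places the fifth in the bass: B#.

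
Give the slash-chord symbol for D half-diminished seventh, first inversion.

Dø7/F

First inversion of D half-diminished seventh has the third (F) in the bass. As a slash chord: Dø7/F.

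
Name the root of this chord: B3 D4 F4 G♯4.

G#

The distinct letter names are B, D, F, G#. Arranged as a stack of thirds they read G#–B–D–F, so G# is the root (a G# diminished seventh chord).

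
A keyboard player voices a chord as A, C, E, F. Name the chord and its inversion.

F major seventh, first inversion

Reducing to letter names: A, C, E, F. These stack in thirds as F–A–C–E — an F major seventh chord.
The lowest note is A, the third of the chord, so this is first inversion (figured bass 6/5).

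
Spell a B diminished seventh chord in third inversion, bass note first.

Ab, B, D, F

Spelling B diminished seventh: B–D–F–Ab. In third inversion the seventh is bass, giving Ab, B, D, F from the bottom.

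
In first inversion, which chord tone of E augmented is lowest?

E augmented is E–G#–B#. First inversion places the third in the bass: G#.

G#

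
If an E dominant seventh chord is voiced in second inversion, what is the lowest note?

B

E dominant seventh is E–G#–B–D. Second inversion places the fifth in the bass: B.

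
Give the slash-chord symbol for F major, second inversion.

Second inversion of F major has the fifth (C) in the bass. As a slash chord: Fmaj/C.

Fmaj/C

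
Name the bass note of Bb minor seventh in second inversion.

F

Bb minor seventh is Bb–Db–F–Ab. Second inversion places the fifth in the bass: F.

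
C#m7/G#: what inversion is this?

C#m7/G# means C# minor seventh with G# in the bass. G# is the fifth of C# minor seventh (C#–E–G#–B), so this is second inversion.

second inversion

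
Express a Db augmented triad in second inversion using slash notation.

Dbaug/A

Second inversion of Db augmented has the fifth (A) in the bass. As a slash chord: Dbaug/A.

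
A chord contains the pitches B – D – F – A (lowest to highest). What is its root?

B

Reordering B, D, F, A into stacked thirds gives B–D–F–A; the bottom of that stack, B, is the root.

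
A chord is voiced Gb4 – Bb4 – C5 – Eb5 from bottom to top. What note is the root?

The distinct letter names are Gb, Bb, C, Eb. Arranged as a stack of thirds they read C–Eb–Gb–Bb, so C is the root (a C half-diminished seventh chord).

C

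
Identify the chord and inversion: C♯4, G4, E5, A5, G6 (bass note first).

A dominant seventh, first inversion

Reducing to letter names: C#, G, E, A. These stack in thirds as A–C#–E–G — an A dominant seventh chord.
C# is the third of A dominant seventh; third in the bass means first inversion (figured bass 6/5).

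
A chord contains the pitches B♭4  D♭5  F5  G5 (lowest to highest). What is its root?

G

Bb, Db, F, G are the tones of a G half-diminished seventh chord (G–Bb–Db–F), making G the root.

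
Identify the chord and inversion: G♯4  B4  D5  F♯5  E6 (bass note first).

The pitch classes G#, B, D, F#, E arrange in thirds as E–G#–B–D–F#: an E dominant ninth chord.
The lowest note is G#, the third of the chord, so this is first inversion.

E dominant ninth, first inversion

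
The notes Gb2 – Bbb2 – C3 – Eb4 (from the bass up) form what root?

C

The distinct letter names are Gb, Bbb, C, Eb. Arranged as a stack of thirds they read C–Eb–Gb–Bbb, so C is the root (a C diminished seventh chord).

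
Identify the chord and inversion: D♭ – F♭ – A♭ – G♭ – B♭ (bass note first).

Gb dominant ninth, second inversion

Reducing to letter names: Db, Fb, Ab, Gb, Bb. These stack in thirds as Gb–Bb–Db–Fb–Ab — a Gb dominant ninth chord.
Db is the fifth of Gb dominant ninth; fifth in the bass means second inversion.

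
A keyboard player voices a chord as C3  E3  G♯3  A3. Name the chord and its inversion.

A minor-major seventh, first inversion

The distinct note names are C, E, G#, A. Stacked in thirds they read A–C–E–G#, which is a minor-major seventh chord on A.
The lowest note is C, the third of the chord, so this is first inversion (figured bass 6/5).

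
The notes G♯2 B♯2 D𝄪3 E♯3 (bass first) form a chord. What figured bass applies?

6/5

The notes G#, B#, D##, E# stack in thirds as E#–G#–B#–D## — an E# minor-major seventh chord. The bass G# is the third, so this is first inversion: figured 6/5.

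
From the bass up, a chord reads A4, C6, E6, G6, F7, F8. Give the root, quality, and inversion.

F major ninth, first inversion

The pitch classes A, C, E, G, F arrange in thirds as F–A–C–E–G: an F major ninth chord.
The lowest note is A, the third of the chord, so this is first inversion.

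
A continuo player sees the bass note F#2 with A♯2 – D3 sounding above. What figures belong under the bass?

The notes F#, A#, D stack in thirds as D–F#–A# — a D augmented triad. The bass F# is the third, so this is first inversion: figured 6.

6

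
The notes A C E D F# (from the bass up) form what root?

D

The distinct letter names are A, C, E, D, F#. Arranged as a stack of thirds they read D–F#–A–C–E, so D is the root (a D dominant ninth chord).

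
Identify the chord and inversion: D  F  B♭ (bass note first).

The distinct note names are D, F, Bb. Stacked in thirds they read Bb–D–F, which is a major triad on Bb.
With the third (D) in the bass, the chord is in first inversion (figured bass 6).

Bb major, first inversion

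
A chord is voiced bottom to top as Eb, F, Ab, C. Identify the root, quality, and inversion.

F minor seventh, third inversion

The pitch classes Eb, F, Ab, C arrange in thirds as F–Ab–C–Eb: an F minor seventh chord.
Eb is the seventh of F minor seventh; seventh in the bass means third inversion (figured bass 4/2).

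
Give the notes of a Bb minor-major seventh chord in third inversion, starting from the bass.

A, Bb, Db, F

Bb minor-major seventh is Bb–Db–F–A. Third inversion puts the seventh (A) in the bass, with the remaining tones above: A, Bb, Db, F.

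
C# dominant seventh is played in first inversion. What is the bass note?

C# dominant seventh is C#–E#–G#–B. First inversion places the third in the bass: E#.

E#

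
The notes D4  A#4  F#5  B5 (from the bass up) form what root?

B

The distinct letter names are D, A#, F#, B. Arranged as a stack of thirds they read B–D–F#–A#, so B is the root (a B minor-major seventh chord).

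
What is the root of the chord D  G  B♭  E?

D, G, Bb, E are the tones of an E half-diminished seventh chord (E–G–Bb–D), making E the root.

E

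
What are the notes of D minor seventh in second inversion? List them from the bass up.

A, C, D, F

D minor seventh is D–F–A–C. Second inversion puts the fifth (A) in the bass, with the remaining tones above: A, C, D, F.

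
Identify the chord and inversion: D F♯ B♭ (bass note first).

The distinct note names are D, F#, Bb. Stacked in thirds they read Bb–D–F#, which is an augmented triad on Bb.
The lowest note is D, the third of the chord, so this is first inversion (figured bass 6).

Bb augmented, first inversion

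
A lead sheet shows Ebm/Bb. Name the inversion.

Ebm/Bb means Eb minor with Bb in the bass. Bb is the fifth of Eb minor (Eb–Gb–Bb), so this is second inversion.

second inversion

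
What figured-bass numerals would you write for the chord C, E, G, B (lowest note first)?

The notes C, E, G, B stack in thirds as C–E–G–B — a C major seventh chord. The bass C is the root, so this is root position: figured 7.

7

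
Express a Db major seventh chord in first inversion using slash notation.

First inversion of Db major seventh has the third (F) in the bass. As a slash chord: Dbmaj7/F.

Dbmaj7/F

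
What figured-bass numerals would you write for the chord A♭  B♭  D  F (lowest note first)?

The notes Ab, Bb, D, F stack in thirds as Bb–D–F–Ab — a Bb dominant seventh chord. The bass Ab is the seventh, so this is third inversion: figured 4/2.

4/2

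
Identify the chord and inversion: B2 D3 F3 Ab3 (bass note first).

The distinct note names are B, D, F, Ab. Stacked in thirds they read B–D–F–Ab, which is a diminished seventh chord on B.
B is the root of B diminished seventh; root in the bass means root position (figured bass 7).

B diminished seventh, root position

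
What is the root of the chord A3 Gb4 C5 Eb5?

A, Gb, C, Eb are the tones of an A diminished seventh chord (A–C–Eb–Gb), making A the root.

A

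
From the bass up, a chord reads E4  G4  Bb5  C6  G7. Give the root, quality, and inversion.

C dominant seventh, first inversion

Reducing to letter names: E, G, Bb, C. These stack in thirds as C–E–G–Bb — a C dominant seventh chord.
The lowest note is E, the third of the chord, so this is first inversion (figured bass 6/5).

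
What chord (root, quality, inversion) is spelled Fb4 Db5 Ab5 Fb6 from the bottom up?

Db minor, first inversion

Reducing to letter names: Fb, Db, Ab. These stack in thirds as Db–Fb–Ab — a Db minor triad.
Fb is the third of Db minor; third in the bass means first inversion (figured bass 6).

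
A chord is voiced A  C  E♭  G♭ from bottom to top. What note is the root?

A

Reordering A, C, Eb, Gb into stacked thirds gives A–C–Eb–Gb; the bottom of that stack, A, is the root.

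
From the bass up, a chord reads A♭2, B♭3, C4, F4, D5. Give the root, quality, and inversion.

The distinct note names are Ab, Bb, C, F, D. Stacked in thirds they read Bb–D–F–Ab–C, which is a dominant ninth chord on Bb.
Ab is the seventh of Bb dominant ninth; seventh in the bass means third inversion.

Bb dominant ninth, third inversion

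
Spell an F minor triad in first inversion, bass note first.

Spelling F minor: F–Ab–C. In first inversion the third is bass, giving Ab, C, F from the bottom.

Ab, C, F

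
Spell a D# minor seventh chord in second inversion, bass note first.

The chord tones are D#–F#–A#–C#. With the fifth (A#) lowest for second inversion: A#, C#, D#, F#.

A#, C#, D#, F#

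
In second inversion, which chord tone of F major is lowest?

The fifth of F major (F–A–C) is C; that is the bass in second inversion.

C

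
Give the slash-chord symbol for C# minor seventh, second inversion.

C#m7/G#

Second inversion of C# minor seventh has the fifth (G#) in the bass. As a slash chord: C#m7/G#.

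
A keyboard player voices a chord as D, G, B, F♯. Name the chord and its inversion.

Reducing to letter names: D, G, B, F#. These stack in thirds as G–B–D–F# — a G major seventh chord.
With the fifth (D) in the bass, the chord is in second inversion (figured bass 4/3).

G major seventh, second inversion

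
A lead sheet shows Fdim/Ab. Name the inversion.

Fdim/Ab means F diminished with Ab in the bass. Ab is the third of F diminished (F–Ab–Cb), so this is first inversion.

first inversion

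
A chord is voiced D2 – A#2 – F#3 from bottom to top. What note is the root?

D

D, A#, F# are the tones of a D augmented triad (D–F#–A#), making D the root.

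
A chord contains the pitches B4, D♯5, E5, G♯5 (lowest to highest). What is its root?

E

B, D#, E, G# are the tones of an E major seventh chord (E–G#–B–D#), making E the root.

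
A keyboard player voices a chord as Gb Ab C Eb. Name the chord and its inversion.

Reducing to letter names: Gb, Ab, C, Eb. These stack in thirds as Ab–C–Eb–Gb — an Ab dominant seventh chord.
The lowest note is Gb, the seventh of the chord, so this is third inversion (figured bass 4/2).

Ab dominant seventh, third inversion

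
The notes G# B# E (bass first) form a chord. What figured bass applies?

6

The notes G#, B#, E stack in thirds as E–G#–B# — an E augmented triad. The bass G# is the third, so this is first inversion: figured 6.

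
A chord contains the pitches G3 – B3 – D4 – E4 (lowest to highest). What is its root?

E

G, B, D, E are the tones of an E minor seventh chord (E–G–B–D), making E the root.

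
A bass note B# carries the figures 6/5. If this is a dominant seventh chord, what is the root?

G#

The figures 6/5 mean the third of the chord is in the bass. If B# is the third of a dominant seventh chord, the root is G# (chord tones G#–B#–D#–F#).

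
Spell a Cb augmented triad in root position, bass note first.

The chord tones are Cb–Eb–G. With the root (Cb) lowest for root position: Cb, Eb, G.

Cb, Eb, G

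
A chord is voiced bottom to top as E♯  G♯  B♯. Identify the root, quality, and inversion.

Reducing to letter names: E#, G#, B#. These stack in thirds as E#–G#–B# — an E# minor triad.
With the root (E#) in the bass, the chord is in root position (figured bass 5/3).

E# minor, root position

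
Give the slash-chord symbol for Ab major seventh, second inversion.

Second inversion of Ab major seventh has the fifth (Eb) in the bass. As a slash chord: Abmaj7/Eb.

Abmaj7/Eb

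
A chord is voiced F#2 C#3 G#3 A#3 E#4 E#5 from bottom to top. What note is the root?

The distinct letter names are F#, C#, G#, A#, E#. Arranged as a stack of thirds they read F#–A#–C#–E#–G#, so F# is the root (an F# major ninth chord).

F#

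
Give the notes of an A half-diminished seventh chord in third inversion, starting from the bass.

A half-diminished seventh is A–C–Eb–G. Third inversion puts the seventh (G) in the bass, with the remaining tones above: G, A, C, Eb.

G, A, C, Eb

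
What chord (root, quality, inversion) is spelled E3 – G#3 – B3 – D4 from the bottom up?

E dominant seventh, root position

The distinct note names are E, G#, B, D. Stacked in thirds they read E–G#–B–D, which is a dominant seventh chord on E.
With the root (E) in the bass, the chord is in root position (figured bass 7).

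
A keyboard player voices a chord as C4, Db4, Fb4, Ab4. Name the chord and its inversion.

Db minor-major seventh, third inversion

Reducing to letter names: C, Db, Fb, Ab. These stack in thirds as Db–Fb–Ab–C — a Db minor-major seventh chord.
C is the seventh of Db minor-major seventh; seventh in the bass means third inversion (figured bass 4/2).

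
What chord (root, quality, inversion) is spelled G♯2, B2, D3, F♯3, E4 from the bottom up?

E dominant ninth, first inversion

The pitch classes G#, B, D, F#, E arrange in thirds as E–G#–B–D–F#: an E dominant ninth chord.
G# is the third of E dominant ninth; third in the bass means first inversion.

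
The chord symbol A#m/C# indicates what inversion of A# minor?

A#m/C# means A# minor with C# in the bass. C# is the third of A# minor (A#–C#–E#), so this is first inversion.

first inversion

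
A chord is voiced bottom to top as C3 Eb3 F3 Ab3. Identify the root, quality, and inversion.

Reducing to letter names: C, Eb, F, Ab. These stack in thirds as F–Ab–C–Eb — an F minor seventh chord.
C is the fifth of F minor seventh; fifth in the bass means second inversion (figured bass 4/3).

F minor seventh, second inversion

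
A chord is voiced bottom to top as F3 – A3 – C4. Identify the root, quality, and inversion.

F major, root position

Reducing to letter names: F, A, C. These stack in thirds as F–A–C — an F major triad.
The lowest note is F, the root of the chord, so this is root position (figured bass 5/3).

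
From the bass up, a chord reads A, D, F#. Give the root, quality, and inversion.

Reducing to letter names: A, D, F#. These stack in thirds as D–F#–A — a D major triad.
The lowest note is A, the fifth of the chord, so this is second inversion (figured bass 6/4).

D major, second inversion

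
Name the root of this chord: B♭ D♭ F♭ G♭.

Gb

The distinct letter names are Bb, Db, Fb, Gb. Arranged as a stack of thirds they read Gb–Bb–Db–Fb, so Gb is the root (a Gb dominant seventh chord).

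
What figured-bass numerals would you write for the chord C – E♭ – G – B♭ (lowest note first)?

7

The notes C, Eb, G, Bb stack in thirds as C–Eb–G–Bb — a C minor seventh chord. The bass C is the root, so this is root position: figured 7.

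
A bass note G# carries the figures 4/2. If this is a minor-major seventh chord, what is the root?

A

The figures 4/2 mean the seventh of the chord is in the bass. If G# is the seventh of a minor-major seventh chord, the root is A (chord tones A–C–E–G#).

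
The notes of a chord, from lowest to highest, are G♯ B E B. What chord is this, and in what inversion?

E major, first inversion

The distinct note names are G#, B, E. Stacked in thirds they read E–G#–B, which is a major triad on E.
The lowest note is G#, the third of the chord, so this is first inversion (figured bass 6).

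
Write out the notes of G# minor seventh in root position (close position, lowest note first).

G#, B, D#, F#

G# minor seventh is G#–B–D#–F#. Root position puts the root (G#) in the bass, with the remaining tones above: G#, B, D#, F#.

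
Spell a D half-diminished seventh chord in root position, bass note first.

D half-diminished seventh is D–F–Ab–C. Root position puts the root (D) in the bass, with the remaining tones above: D, F, Ab, C.

D, F, Ab, C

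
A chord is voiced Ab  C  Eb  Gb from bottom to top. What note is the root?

Ab

Ab, C, Eb, Gb are the tones of an Ab dominant seventh chord (Ab–C–Eb–Gb), making Ab the root.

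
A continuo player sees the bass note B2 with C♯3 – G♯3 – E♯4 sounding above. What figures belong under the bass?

4/2

The notes B, C#, G#, E# stack in thirds as C#–E#–G#–B — a C# dominant seventh chord. The bass B is the seventh, so this is third inversion: figured 4/2.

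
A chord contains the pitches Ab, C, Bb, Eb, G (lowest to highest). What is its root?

Ab

Reordering Ab, C, Bb, Eb, G into stacked thirds gives Ab–C–Eb–G–Bb; the bottom of that stack, Ab, is the root.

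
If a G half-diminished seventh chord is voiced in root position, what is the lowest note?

In root position the root is lowest. For G half-diminished seventh (G–Bb–Db–F) that is G.

G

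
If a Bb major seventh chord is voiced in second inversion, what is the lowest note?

F

In second inversion the fifth is lowest. For Bb major seventh (Bb–D–F–A) that is F.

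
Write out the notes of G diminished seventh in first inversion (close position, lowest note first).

The chord tones are G–Bb–Db–Fb. With the third (Bb) lowest for first inversion: Bb, Db, Fb, G.

Bb, Db, Fb, G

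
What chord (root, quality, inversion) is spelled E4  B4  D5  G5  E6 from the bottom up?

E minor seventh, root position

Reducing to letter names: E, B, D, G. These stack in thirds as E–G–B–D — an E minor seventh chord.
The lowest note is E, the root of the chord, so this is root position (figured bass 7).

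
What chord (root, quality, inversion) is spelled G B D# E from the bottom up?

E minor-major seventh, first inversion

The distinct note names are G, B, D#, E. Stacked in thirds they read E–G–B–D#, which is a minor-major seventh chord on E.
The lowest note is G, the third of the chord, so this is first inversion (figured bass 6/5).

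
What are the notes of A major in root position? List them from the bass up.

A, C#, E

Spelling A major: A–C#–E. In root position the root is bass, giving A, C#, E from the bottom.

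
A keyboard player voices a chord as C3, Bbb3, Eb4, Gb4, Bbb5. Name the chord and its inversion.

The distinct note names are C, Bbb, Eb, Gb. Stacked in thirds they read C–Eb–Gb–Bbb, which is a diminished seventh chord on C.
With the root (C) in the bass, the chord is in root position (figured bass 7).

C diminished seventh, root position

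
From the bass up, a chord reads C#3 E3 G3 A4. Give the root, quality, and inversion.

A dominant seventh, first inversion

The distinct note names are C#, E, G, A. Stacked in thirds they read A–C#–E–G, which is a dominant seventh chord on A.
The lowest note is C#, the third of the chord, so this is first inversion (figured bass 6/5).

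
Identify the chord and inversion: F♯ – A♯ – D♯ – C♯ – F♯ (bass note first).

Reducing to letter names: F#, A#, D#, C#. These stack in thirds as D#–F#–A#–C# — a D# minor seventh chord.
With the third (F#) in the bass, the chord is in first inversion (figured bass 6/5).

D# minor seventh, first inversion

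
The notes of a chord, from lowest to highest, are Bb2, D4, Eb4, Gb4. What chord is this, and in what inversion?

Eb minor-major seventh, second inversion

The pitch classes Bb, D, Eb, Gb arrange in thirds as Eb–Gb–Bb–D: an Eb minor-major seventh chord.
The lowest note is Bb, the fifth of the chord, so this is second inversion (figured bass 4/3).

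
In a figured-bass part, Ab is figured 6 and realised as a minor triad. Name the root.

F

The figures 6 mean the third of the chord is in the bass. If Ab is the third of a minor triad, the root is F (chord tones F–Ab–C).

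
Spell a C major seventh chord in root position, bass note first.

C major seventh is C–E–G–B. Root position puts the root (C) in the bass, with the remaining tones above: C, E, G, B.

C, E, G, B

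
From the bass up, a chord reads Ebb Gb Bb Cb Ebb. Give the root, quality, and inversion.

Cb minor-major seventh, first inversion

The pitch classes Ebb, Gb, Bb, Cb arrange in thirds as Cb–Ebb–Gb–Bb: a Cb minor-major seventh chord.
Ebb is the third of Cb minor-major seventh; third in the bass means first inversion (figured bass 6/5).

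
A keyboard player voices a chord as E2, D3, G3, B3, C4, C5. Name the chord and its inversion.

Reducing to letter names: E, D, G, B, C. These stack in thirds as C–E–G–B–D — a C major ninth chord.
The lowest note is E, the third of the chord, so this is first inversion.

C major ninth, first inversion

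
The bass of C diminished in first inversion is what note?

Eb

In first inversion the third is lowest. For C diminished (C–Eb–Gb) that is Eb.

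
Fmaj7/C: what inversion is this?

Fmaj7/C means F major seventh with C in the bass. C is the fifth of F major seventh (F–A–C–E), so this is second inversion.

second inversion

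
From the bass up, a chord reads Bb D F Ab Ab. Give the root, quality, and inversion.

Bb dominant seventh, root position

The pitch classes Bb, D, F, Ab arrange in thirds as Bb–D–F–Ab: a Bb dominant seventh chord.
With the root (Bb) in the bass, the chord is in root position (figured bass 7).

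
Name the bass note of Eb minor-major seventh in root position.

Eb minor-major seventh is Eb–Gb–Bb–D. Root position places the root in the bass: Eb.

Eb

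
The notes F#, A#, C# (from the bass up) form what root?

Reordering F#, A#, C# into stacked thirds gives F#–A#–C#; the bottom of that stack, F#, is the root.

F#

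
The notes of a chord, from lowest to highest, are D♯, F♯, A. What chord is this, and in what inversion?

D# diminished, root position

The distinct note names are D#, F#, A. Stacked in thirds they read D#–F#–A, which is a diminished triad on D#.
D# is the root of D# diminished; root in the bass means root position (figured bass 5/3).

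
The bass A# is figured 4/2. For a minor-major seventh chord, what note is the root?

B

The figures 4/2 mean the seventh of the chord is in the bass. If A# is the seventh of a minor-major seventh chord, the root is B (chord tones B–D–F#–A#).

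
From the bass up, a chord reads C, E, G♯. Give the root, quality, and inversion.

Reducing to letter names: C, E, G#. These stack in thirds as C–E–G# — a C augmented triad.
The lowest note is C, the root of the chord, so this is root position (figured bass 5/3).

C augmented, root position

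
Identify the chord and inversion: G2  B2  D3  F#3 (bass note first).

G major seventh, root position

The pitch classes G, B, D, F# arrange in thirds as G–B–D–F#: a G major seventh chord.
G is the root of G major seventh; root in the bass means root position (figured bass 7).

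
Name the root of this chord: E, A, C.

The distinct letter names are E, A, C. Arranged as a stack of thirds they read A–C–E, so A is the root (an A minor triad).

A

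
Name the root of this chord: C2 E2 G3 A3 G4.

Reordering C, E, G, A into stacked thirds gives A–C–E–G; the bottom of that stack, A, is the root.

A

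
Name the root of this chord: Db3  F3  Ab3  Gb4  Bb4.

Gb

The distinct letter names are Db, F, Ab, Gb, Bb. Arranged as a stack of thirds they read Gb–Bb–Db–F–Ab, so Gb is the root (a Gb major ninth chord).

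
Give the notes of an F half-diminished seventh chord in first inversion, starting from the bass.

Ab, Cb, Eb, F

F half-diminished seventh is F–Ab–Cb–Eb. First inversion puts the third (Ab) in the bass, with the remaining tones above: Ab, Cb, Eb, F.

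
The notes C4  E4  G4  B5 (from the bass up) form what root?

C, E, G, B are the tones of a C major seventh chord (C–E–G–B), making C the root.

C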